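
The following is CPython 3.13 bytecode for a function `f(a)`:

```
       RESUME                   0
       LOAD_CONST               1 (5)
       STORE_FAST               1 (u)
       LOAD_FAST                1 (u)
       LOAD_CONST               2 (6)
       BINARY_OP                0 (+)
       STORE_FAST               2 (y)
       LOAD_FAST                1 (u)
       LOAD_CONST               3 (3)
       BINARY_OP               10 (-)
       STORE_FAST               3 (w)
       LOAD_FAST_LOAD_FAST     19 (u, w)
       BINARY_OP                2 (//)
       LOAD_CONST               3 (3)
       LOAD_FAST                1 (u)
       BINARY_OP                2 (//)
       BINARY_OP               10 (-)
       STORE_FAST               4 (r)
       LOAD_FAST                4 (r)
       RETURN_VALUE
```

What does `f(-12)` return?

2

LOAD_CONST → push 5. Stack: [5]
STORE_FAST u → u=5. Stack: []
LOAD_FAST u → push 5. Stack: [5]
LOAD_CONST → push 6. Stack: [5, 6]
BINARY_OP + → 5 + 6 = 11. Stack: [11]
STORE_FAST y → y=11. Stack: []
LOAD_FAST u → push 5. Stack: [5]
LOAD_CONST → push 3. Stack: [5, 3]
BINARY_OP - → 5 - 3 = 2. Stack: [2]
STORE_FAST w → w=2. Stack: []
LOAD_FAST_LOAD_FAST u,w → push 5,2. Stack: [5, 2]
BINARY_OP // → 5 // 2 = 2. Stack: [2]
LOAD_CONST → push 3. Stack: [2, 3]
LOAD_FAST u → push 5. Stack: [2, 3, 5]
BINARY_OP // → 3 // 5 = 0. Stack: [2, 0]
BINARY_OP - → 2 - 0 = 2. Stack: [2]
STORE_FAST r → r=2. Stack: []
LOAD_FAST r → push 2. Stack: [2]
RETURN_VALUE → return 2.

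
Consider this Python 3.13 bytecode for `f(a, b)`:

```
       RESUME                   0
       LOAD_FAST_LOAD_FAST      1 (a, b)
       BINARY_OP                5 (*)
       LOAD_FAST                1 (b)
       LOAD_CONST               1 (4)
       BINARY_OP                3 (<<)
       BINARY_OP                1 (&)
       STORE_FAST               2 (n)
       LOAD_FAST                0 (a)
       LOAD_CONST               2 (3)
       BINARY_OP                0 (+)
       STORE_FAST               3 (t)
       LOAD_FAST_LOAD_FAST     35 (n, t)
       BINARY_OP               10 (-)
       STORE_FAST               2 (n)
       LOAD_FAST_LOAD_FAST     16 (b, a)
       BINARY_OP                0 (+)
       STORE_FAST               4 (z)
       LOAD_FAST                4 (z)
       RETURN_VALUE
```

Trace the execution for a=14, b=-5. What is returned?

LOAD_FAST_LOAD_FAST a,b → push 14,-5. Stack: [14, -5]
BINARY_OP * → 14 * -5 = -70. Stack: [-70]
LOAD_FAST b → push -5. Stack: [-70, -5]
LOAD_CONST → push 4. Stack: [-70, -5, 4]
BINARY_OP << → -5 << 4 = -80. Stack: [-70, -80]
BINARY_OP & → -70 & -80 = -80. Stack: [-80]
STORE_FAST n → n=-80. Stack: []
LOAD_FAST a → push 14. Stack: [14]
LOAD_CONST → push 3. Stack: [14, 3]
BINARY_OP + → 14 + 3 = 17. Stack: [17]
STORE_FAST t → t=17. Stack: []
LOAD_FAST_LOAD_FAST n,t → push -80,17. Stack: [-80, 17]
BINARY_OP - → -80 - 17 = -97. Stack: [-97]
STORE_FAST n → n=-97. Stack: []
LOAD_FAST_LOAD_FAST b,a → push -5,14. Stack: [-5, 14]
BINARY_OP + → -5 + 14 = 9. Stack: [9]
STORE_FAST z → z=9. Stack: []
LOAD_FAST z → push 9. Stack: [9]
RETURN_VALUE → return 9.

9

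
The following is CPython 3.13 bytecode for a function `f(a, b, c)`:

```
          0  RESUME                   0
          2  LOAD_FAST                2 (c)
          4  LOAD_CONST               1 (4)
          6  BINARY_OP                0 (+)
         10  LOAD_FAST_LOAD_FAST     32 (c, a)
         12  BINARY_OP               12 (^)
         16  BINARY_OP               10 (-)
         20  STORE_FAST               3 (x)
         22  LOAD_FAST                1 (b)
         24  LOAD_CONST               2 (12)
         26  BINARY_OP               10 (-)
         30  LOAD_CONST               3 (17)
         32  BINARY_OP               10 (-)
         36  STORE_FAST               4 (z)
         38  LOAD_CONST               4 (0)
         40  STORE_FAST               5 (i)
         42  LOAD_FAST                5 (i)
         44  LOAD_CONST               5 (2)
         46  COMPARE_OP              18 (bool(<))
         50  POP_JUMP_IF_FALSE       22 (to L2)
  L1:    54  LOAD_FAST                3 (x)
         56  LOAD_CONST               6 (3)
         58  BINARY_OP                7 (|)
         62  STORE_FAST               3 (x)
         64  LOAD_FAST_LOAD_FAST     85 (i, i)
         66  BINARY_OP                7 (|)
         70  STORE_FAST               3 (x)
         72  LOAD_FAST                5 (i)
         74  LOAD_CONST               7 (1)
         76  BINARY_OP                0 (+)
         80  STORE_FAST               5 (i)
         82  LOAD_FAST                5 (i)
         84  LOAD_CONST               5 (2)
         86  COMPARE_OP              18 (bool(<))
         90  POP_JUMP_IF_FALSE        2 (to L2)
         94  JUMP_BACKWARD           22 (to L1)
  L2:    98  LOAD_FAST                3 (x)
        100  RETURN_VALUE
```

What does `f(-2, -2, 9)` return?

1

LOAD_FAST c → push 9. Stack: [9]
LOAD_CONST → push 4. Stack: [9, 4]
BINARY_OP + → 9 + 4 = 13. Stack: [13]
LOAD_FAST_LOAD_FAST c,a → push 9,-2. Stack: [13, 9, -2]
BINARY_OP ^ → 9 ^ -2 = -9. Stack: [13, -9]
BINARY_OP - → 13 - -9 = 22. Stack: [22]
STORE_FAST x → x=22. Stack: []
LOAD_FAST b → push -2. Stack: [-2]
LOAD_CONST → push 12. Stack: [-2, 12]
BINARY_OP - → -2 - 12 = -14. Stack: [-14]
LOAD_CONST → push 17. Stack: [-14, 17]
BINARY_OP - → -14 - 17 = -31. Stack: [-31]
STORE_FAST z → z=-31. Stack: []
LOAD_CONST → push 0. Stack: [0]
STORE_FAST i → i=0. Stack: []
LOAD_FAST i → push 0. Stack: [0]
LOAD_CONST → push 2. Stack: [0, 2]
COMPARE_OP bool(<) → 0 vs 2 = True. Stack: [True]
POP_JUMP_IF_FALSE → pop True; no jump. Stack: []
LOAD_FAST x → push 22. Stack: [22]
LOAD_CONST → push 3. Stack: [22, 3]
BINARY_OP | → 22 | 3 = 23. Stack: [23]
STORE_FAST x → x=23. Stack: []
LOAD_FAST_LOAD_FAST i,i → push 0,0. Stack: [0, 0]
BINARY_OP | → 0 | 0 = 0. Stack: [0]
STORE_FAST x → x=0. Stack: []
LOAD_FAST i → push 0. Stack: [0]
LOAD_CONST → push 1. Stack: [0, 1]
BINARY_OP + → 0 + 1 = 1. Stack: [1]
STORE_FAST i → i=1. Stack: []
LOAD_FAST i → push 1. Stack: [1]
LOAD_CONST → push 2. Stack: [1, 2]
COMPARE_OP bool(<) → 1 vs 2 = True. Stack: [True]
POP_JUMP_IF_FALSE → pop True; no jump. Stack: []
LOAD_FAST x → push 0. Stack: [0]
LOAD_CONST → push 3. Stack: [0, 3]
BINARY_OP | → 0 | 3 = 3. Stack: [3]
STORE_FAST x → x=3. Stack: []
LOAD_FAST_LOAD_FAST i,i → push 1,1. Stack: [1, 1]
BINARY_OP | → 1 | 1 = 1. Stack: [1]
STORE_FAST x → x=1. Stack: []
LOAD_FAST i → push 1. Stack: [1]
LOAD_CONST → push 1. Stack: [1, 1]
BINARY_OP + → 1 + 1 = 2. Stack: [2]
STORE_FAST i → i=2. Stack: []
LOAD_FAST i → push 2. Stack: [2]
LOAD_CONST → push 2. Stack: [2, 2]
COMPARE_OP bool(<) → 2 vs 2 = False. Stack: [False]
POP_JUMP_IF_FALSE → pop False; jump. Stack: []
LOAD_FAST x → push 1. Stack: [1]
RETURN_VALUE → return 1.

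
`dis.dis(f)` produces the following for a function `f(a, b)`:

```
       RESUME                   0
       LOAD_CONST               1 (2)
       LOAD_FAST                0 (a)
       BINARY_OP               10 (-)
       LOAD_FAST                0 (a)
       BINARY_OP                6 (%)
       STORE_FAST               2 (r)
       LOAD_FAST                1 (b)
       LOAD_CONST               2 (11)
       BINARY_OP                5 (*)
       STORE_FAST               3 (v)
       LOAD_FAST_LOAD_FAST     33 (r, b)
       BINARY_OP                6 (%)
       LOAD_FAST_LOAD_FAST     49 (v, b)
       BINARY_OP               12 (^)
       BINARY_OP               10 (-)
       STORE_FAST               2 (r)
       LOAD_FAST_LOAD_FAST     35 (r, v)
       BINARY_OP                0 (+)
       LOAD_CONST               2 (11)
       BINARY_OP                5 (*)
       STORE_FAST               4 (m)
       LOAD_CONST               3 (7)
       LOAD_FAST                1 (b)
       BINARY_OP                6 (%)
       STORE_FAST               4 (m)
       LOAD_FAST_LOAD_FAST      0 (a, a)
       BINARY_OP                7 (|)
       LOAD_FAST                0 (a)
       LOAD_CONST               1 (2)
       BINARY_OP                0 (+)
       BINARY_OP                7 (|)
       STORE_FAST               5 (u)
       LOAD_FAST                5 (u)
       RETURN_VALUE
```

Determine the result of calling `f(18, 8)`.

LOAD_CONST → push 2. Stack: [2]
LOAD_FAST a → push 18. Stack: [2, 18]
BINARY_OP - → 2 - 18 = -16. Stack: [-16]
LOAD_FAST a → push 18. Stack: [-16, 18]
BINARY_OP % → -16 % 18 = 2. Stack: [2]
STORE_FAST r → r=2. Stack: []
LOAD_FAST b → push 8. Stack: [8]
LOAD_CONST → push 11. Stack: [8, 11]
BINARY_OP * → 8 * 11 = 88. Stack: [88]
STORE_FAST v → v=88. Stack: []
LOAD_FAST_LOAD_FAST r,b → push 2,8. Stack: [2, 8]
BINARY_OP % → 2 % 8 = 2. Stack: [2]
LOAD_FAST_LOAD_FAST v,b → push 88,8. Stack: [2, 88, 8]
BINARY_OP ^ → 88 ^ 8 = 80. Stack: [2, 80]
BINARY_OP - → 2 - 80 = -78. Stack: [-78]
STORE_FAST r → r=-78. Stack: []
LOAD_FAST_LOAD_FAST r,v → push -78,88. Stack: [-78, 88]
BINARY_OP + → -78 + 88 = 10. Stack: [10]
LOAD_CONST → push 11. Stack: [10, 11]
BINARY_OP * → 10 * 11 = 110. Stack: [110]
STORE_FAST m → m=110. Stack: []
LOAD_CONST → push 7. Stack: [7]
LOAD_FAST b → push 8. Stack: [7, 8]
BINARY_OP % → 7 % 8 = 7. Stack: [7]
STORE_FAST m → m=7. Stack: []
LOAD_FAST_LOAD_FAST a,a → push 18,18. Stack: [18, 18]
BINARY_OP | → 18 | 18 = 18. Stack: [18]
LOAD_FAST a → push 18. Stack: [18, 18]
LOAD_CONST → push 2. Stack: [18, 18, 2]
BINARY_OP + → 18 + 2 = 20. Stack: [18, 20]
BINARY_OP | → 18 | 20 = 22. Stack: [22]
STORE_FAST u → u=22. Stack: []
LOAD_FAST u → push 22. Stack: [22]
RETURN_VALUE → return 22.

22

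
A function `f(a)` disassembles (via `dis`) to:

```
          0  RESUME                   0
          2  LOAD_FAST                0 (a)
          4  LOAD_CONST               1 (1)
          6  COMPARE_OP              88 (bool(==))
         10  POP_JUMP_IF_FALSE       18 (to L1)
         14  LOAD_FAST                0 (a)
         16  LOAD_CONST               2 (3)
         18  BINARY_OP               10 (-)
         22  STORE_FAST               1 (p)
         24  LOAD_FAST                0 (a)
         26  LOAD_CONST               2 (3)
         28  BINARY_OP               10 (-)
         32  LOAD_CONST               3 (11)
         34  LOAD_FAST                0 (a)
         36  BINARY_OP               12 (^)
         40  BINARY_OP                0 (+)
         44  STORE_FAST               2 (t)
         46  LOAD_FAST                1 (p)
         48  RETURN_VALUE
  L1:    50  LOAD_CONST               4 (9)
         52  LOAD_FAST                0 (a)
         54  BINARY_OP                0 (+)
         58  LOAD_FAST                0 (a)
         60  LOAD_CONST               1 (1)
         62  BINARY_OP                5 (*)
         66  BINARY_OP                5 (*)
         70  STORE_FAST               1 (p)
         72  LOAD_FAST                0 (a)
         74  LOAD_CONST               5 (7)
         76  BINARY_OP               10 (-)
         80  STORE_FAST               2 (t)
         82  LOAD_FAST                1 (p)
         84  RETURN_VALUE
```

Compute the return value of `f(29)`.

LOAD_FAST a → push 29. Stack: [29]
LOAD_CONST → push 1. Stack: [29, 1]
COMPARE_OP bool(==) → 29 vs 1 = False. Stack: [False]
POP_JUMP_IF_FALSE → pop False; jump. Stack: []
LOAD_CONST → push 9. Stack: [9]
LOAD_FAST a → push 29. Stack: [9, 29]
BINARY_OP + → 9 + 29 = 38. Stack: [38]
LOAD_FAST a → push 29. Stack: [38, 29]
LOAD_CONST → push 1. Stack: [38, 29, 1]
BINARY_OP * → 29 * 1 = 29. Stack: [38, 29]
BINARY_OP * → 38 * 29 = 1102. Stack: [1102]
STORE_FAST p → p=1102. Stack: []
LOAD_FAST a → push 29. Stack: [29]
LOAD_CONST → push 7. Stack: [29, 7]
BINARY_OP - → 29 - 7 = 22. Stack: [22]
STORE_FAST t → t=22. Stack: []
LOAD_FAST p → push 1102. Stack: [1102]
RETURN_VALUE → return 1102.

1102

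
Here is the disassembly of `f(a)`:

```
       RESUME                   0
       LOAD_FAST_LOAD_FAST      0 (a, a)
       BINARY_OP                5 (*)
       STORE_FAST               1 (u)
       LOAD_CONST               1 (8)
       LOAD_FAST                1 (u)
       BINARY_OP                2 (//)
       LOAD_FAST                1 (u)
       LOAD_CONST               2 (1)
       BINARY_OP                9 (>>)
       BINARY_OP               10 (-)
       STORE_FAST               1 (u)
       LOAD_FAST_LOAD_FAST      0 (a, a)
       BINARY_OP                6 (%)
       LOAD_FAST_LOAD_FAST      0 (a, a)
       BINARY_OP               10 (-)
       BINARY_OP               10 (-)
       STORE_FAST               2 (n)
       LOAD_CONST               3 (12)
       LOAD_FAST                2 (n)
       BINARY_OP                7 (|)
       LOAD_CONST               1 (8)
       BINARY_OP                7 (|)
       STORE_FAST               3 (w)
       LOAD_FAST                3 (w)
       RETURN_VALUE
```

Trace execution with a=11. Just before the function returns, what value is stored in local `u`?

-60

LOAD_FAST_LOAD_FAST a,a → push 11,11. Stack: [11, 11]
BINARY_OP * → 11 * 11 = 121. Stack: [121]
STORE_FAST u → u=121. Stack: []
LOAD_CONST → push 8. Stack: [8]
LOAD_FAST u → push 121. Stack: [8, 121]
BINARY_OP // → 8 // 121 = 0. Stack: [0]
LOAD_FAST u → push 121. Stack: [0, 121]
LOAD_CONST → push 1. Stack: [0, 121, 1]
BINARY_OP >> → 121 >> 1 = 60. Stack: [0, 60]
BINARY_OP - → 0 - 60 = -60. Stack: [-60]
STORE_FAST u → u=-60. Stack: []
LOAD_FAST_LOAD_FAST a,a → push 11,11. Stack: [11, 11]
BINARY_OP % → 11 % 11 = 0. Stack: [0]
LOAD_FAST_LOAD_FAST a,a → push 11,11. Stack: [0, 11, 11]
BINARY_OP - → 11 - 11 = 0. Stack: [0, 0]
BINARY_OP - → 0 - 0 = 0. Stack: [0]
STORE_FAST n → n=0. Stack: []
LOAD_CONST → push 12. Stack: [12]
LOAD_FAST n → push 0. Stack: [12, 0]
BINARY_OP | → 12 | 0 = 12. Stack: [12]
LOAD_CONST → push 8. Stack: [12, 8]
BINARY_OP | → 12 | 8 = 12. Stack: [12]
STORE_FAST w → w=12. Stack: []
LOAD_FAST w → push 12. Stack: [12]
RETURN_VALUE → return 12.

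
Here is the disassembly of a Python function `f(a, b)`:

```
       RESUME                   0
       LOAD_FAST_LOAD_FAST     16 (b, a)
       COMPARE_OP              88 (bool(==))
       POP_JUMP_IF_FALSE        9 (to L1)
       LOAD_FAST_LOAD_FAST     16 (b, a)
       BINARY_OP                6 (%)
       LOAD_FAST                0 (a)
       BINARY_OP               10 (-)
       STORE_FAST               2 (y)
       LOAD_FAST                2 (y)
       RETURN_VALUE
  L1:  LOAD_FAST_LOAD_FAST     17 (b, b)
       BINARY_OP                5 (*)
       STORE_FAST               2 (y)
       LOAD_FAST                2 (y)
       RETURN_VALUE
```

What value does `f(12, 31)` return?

LOAD_FAST_LOAD_FAST b,a → push 31,12. Stack: [31, 12]
COMPARE_OP bool(==) → 31 vs 12 = False. Stack: [False]
POP_JUMP_IF_FALSE → pop False; jump. Stack: []
LOAD_FAST_LOAD_FAST b,b → push 31,31. Stack: [31, 31]
BINARY_OP * → 31 * 31 = 961. Stack: [961]
STORE_FAST y → y=961. Stack: []
LOAD_FAST y → push 961. Stack: [961]
RETURN_VALUE → return 961.

961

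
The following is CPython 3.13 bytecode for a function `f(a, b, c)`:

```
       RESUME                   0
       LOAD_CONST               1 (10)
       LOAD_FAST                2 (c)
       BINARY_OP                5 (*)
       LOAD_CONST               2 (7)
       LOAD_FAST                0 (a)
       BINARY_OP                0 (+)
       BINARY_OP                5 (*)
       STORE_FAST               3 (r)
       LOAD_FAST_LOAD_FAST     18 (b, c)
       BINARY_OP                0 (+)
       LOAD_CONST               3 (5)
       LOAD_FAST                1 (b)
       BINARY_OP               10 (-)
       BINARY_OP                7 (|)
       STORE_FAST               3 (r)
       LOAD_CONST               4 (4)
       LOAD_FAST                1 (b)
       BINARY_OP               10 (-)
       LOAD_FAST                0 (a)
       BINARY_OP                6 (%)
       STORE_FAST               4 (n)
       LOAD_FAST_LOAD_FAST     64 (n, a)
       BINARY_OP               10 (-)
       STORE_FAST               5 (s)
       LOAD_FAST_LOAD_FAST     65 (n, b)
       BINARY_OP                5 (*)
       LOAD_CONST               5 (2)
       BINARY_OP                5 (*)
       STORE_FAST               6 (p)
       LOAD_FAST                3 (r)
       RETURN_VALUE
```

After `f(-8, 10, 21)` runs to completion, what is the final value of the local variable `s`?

LOAD_CONST → push 10. Stack: [10]
LOAD_FAST c → push 21. Stack: [10, 21]
BINARY_OP * → 10 * 21 = 210. Stack: [210]
LOAD_CONST → push 7. Stack: [210, 7]
LOAD_FAST a → push -8. Stack: [210, 7, -8]
BINARY_OP + → 7 + -8 = -1. Stack: [210, -1]
BINARY_OP * → 210 * -1 = -210. Stack: [-210]
STORE_FAST r → r=-210. Stack: []
LOAD_FAST_LOAD_FAST b,c → push 10,21. Stack: [10, 21]
BINARY_OP + → 10 + 21 = 31. Stack: [31]
LOAD_CONST → push 5. Stack: [31, 5]
LOAD_FAST b → push 10. Stack: [31, 5, 10]
BINARY_OP - → 5 - 10 = -5. Stack: [31, -5]
BINARY_OP | → 31 | -5 = -1. Stack: [-1]
STORE_FAST r → r=-1. Stack: []
LOAD_CONST → push 4. Stack: [4]
LOAD_FAST b → push 10. Stack: [4, 10]
BINARY_OP - → 4 - 10 = -6. Stack: [-6]
LOAD_FAST a → push -8. Stack: [-6, -8]
BINARY_OP % → -6 % -8 = -6. Stack: [-6]
STORE_FAST n → n=-6. Stack: []
LOAD_FAST_LOAD_FAST n,a → push -6,-8. Stack: [-6, -8]
BINARY_OP - → -6 - -8 = 2. Stack: [2]
STORE_FAST s → s=2. Stack: []
LOAD_FAST_LOAD_FAST n,b → push -6,10. Stack: [-6, 10]
BINARY_OP * → -6 * 10 = -60. Stack: [-60]
LOAD_CONST → push 2. Stack: [-60, 2]
BINARY_OP * → -60 * 2 = -120. Stack: [-120]
STORE_FAST p → p=-120. Stack: []
LOAD_FAST r → push -1. Stack: [-1]
RETURN_VALUE → return -1.

2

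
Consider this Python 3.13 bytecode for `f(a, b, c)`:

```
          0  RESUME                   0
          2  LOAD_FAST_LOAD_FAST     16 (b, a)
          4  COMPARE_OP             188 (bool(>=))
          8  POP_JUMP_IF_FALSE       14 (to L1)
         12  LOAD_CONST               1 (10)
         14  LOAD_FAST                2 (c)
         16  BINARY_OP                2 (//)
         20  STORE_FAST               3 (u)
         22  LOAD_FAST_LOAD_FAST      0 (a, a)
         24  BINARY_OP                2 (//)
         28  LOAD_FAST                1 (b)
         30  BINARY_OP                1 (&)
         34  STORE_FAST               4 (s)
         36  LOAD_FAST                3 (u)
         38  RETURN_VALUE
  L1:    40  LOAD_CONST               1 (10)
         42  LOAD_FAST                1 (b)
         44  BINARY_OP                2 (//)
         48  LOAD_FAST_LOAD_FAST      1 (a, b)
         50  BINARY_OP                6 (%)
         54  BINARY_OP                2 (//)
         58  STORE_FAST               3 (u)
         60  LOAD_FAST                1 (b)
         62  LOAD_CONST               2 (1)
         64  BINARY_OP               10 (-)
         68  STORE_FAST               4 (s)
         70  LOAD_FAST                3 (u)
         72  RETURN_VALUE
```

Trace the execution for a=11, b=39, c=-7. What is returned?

LOAD_FAST_LOAD_FAST b,a → push 39,11. Stack: [39, 11]
COMPARE_OP bool(>=) → 39 vs 11 = True. Stack: [True]
POP_JUMP_IF_FALSE → pop True; no jump. Stack: []
LOAD_CONST → push 10. Stack: [10]
LOAD_FAST c → push -7. Stack: [10, -7]
BINARY_OP // → 10 // -7 = -2. Stack: [-2]
STORE_FAST u → u=-2. Stack: []
LOAD_FAST_LOAD_FAST a,a → push 11,11. Stack: [11, 11]
BINARY_OP // → 11 // 11 = 1. Stack: [1]
LOAD_FAST b → push 39. Stack: [1, 39]
BINARY_OP & → 1 & 39 = 1. Stack: [1]
STORE_FAST s → s=1. Stack: []
LOAD_FAST u → push -2. Stack: [-2]
RETURN_VALUE → return -2.

-2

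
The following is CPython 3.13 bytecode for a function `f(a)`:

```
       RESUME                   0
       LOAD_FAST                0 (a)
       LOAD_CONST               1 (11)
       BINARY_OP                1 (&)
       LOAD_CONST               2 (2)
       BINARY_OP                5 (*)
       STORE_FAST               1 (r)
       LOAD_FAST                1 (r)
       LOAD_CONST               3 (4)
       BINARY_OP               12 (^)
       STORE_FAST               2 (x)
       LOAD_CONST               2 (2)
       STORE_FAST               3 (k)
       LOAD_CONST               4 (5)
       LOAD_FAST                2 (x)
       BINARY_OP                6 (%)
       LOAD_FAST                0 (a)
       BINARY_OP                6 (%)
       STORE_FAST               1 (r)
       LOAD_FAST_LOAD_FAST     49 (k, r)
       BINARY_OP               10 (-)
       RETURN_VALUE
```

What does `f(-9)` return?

10

LOAD_FAST a → push -9. Stack: [-9]
LOAD_CONST → push 11. Stack: [-9, 11]
BINARY_OP & → -9 & 11 = 3. Stack: [3]
LOAD_CONST → push 2. Stack: [3, 2]
BINARY_OP * → 3 * 2 = 6. Stack: [6]
STORE_FAST r → r=6. Stack: []
LOAD_FAST r → push 6. Stack: [6]
LOAD_CONST → push 4. Stack: [6, 4]
BINARY_OP ^ → 6 ^ 4 = 2. Stack: [2]
STORE_FAST x → x=2. Stack: []
LOAD_CONST → push 2. Stack: [2]
STORE_FAST k → k=2. Stack: []
LOAD_CONST → push 5. Stack: [5]
LOAD_FAST x → push 2. Stack: [5, 2]
BINARY_OP % → 5 % 2 = 1. Stack: [1]
LOAD_FAST a → push -9. Stack: [1, -9]
BINARY_OP % → 1 % -9 = -8. Stack: [-8]
STORE_FAST r → r=-8. Stack: []
LOAD_FAST_LOAD_FAST k,r → push 2,-8. Stack: [2, -8]
BINARY_OP - → 2 - -8 = 10. Stack: [10]
RETURN_VALUE → return 10.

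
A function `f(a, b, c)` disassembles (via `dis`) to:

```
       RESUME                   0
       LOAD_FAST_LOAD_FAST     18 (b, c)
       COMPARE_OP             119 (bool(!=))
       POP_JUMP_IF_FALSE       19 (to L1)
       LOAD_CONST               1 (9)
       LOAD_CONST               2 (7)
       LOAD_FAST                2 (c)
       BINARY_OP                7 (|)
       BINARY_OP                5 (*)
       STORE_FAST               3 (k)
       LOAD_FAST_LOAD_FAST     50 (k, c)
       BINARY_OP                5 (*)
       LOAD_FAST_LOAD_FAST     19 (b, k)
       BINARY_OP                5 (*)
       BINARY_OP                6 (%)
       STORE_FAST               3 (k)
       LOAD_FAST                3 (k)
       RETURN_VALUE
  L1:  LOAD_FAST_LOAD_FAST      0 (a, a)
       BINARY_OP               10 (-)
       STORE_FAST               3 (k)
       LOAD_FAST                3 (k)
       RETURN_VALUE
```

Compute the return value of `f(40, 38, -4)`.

-306

LOAD_FAST_LOAD_FAST b,c → push 38,-4. Stack: [38, -4]
COMPARE_OP bool(!=) → 38 vs -4 = True. Stack: [True]
POP_JUMP_IF_FALSE → pop True; no jump. Stack: []
LOAD_CONST → push 9. Stack: [9]
LOAD_CONST → push 7. Stack: [9, 7]
LOAD_FAST c → push -4. Stack: [9, 7, -4]
BINARY_OP | → 7 | -4 = -1. Stack: [9, -1]
BINARY_OP * → 9 * -1 = -9. Stack: [-9]
STORE_FAST k → k=-9. Stack: []
LOAD_FAST_LOAD_FAST k,c → push -9,-4. Stack: [-9, -4]
BINARY_OP * → -9 * -4 = 36. Stack: [36]
LOAD_FAST_LOAD_FAST b,k → push 38,-9. Stack: [36, 38, -9]
BINARY_OP * → 38 * -9 = -342. Stack: [36, -342]
BINARY_OP % → 36 % -342 = -306. Stack: [-306]
STORE_FAST k → k=-306. Stack: []
LOAD_FAST k → push -306. Stack: [-306]
RETURN_VALUE → return -306.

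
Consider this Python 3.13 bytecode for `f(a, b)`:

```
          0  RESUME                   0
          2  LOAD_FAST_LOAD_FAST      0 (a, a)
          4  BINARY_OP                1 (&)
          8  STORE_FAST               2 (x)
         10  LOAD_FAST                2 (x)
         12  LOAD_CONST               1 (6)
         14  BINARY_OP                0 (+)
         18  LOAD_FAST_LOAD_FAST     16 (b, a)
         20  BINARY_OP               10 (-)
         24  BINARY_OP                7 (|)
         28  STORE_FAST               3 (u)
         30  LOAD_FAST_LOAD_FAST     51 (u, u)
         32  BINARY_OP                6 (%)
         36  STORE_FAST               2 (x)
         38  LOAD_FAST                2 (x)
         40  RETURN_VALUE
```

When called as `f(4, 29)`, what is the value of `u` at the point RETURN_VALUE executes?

LOAD_FAST_LOAD_FAST a,a → push 4,4. Stack: [4, 4]
BINARY_OP & → 4 & 4 = 4. Stack: [4]
STORE_FAST x → x=4. Stack: []
LOAD_FAST x → push 4. Stack: [4]
LOAD_CONST → push 6. Stack: [4, 6]
BINARY_OP + → 4 + 6 = 10. Stack: [10]
LOAD_FAST_LOAD_FAST b,a → push 29,4. Stack: [10, 29, 4]
BINARY_OP - → 29 - 4 = 25. Stack: [10, 25]
BINARY_OP | → 10 | 25 = 27. Stack: [27]
STORE_FAST u → u=27. Stack: []
LOAD_FAST_LOAD_FAST u,u → push 27,27. Stack: [27, 27]
BINARY_OP % → 27 % 27 = 0. Stack: [0]
STORE_FAST x → x=0. Stack: []
LOAD_FAST x → push 0. Stack: [0]
RETURN_VALUE → return 0.

27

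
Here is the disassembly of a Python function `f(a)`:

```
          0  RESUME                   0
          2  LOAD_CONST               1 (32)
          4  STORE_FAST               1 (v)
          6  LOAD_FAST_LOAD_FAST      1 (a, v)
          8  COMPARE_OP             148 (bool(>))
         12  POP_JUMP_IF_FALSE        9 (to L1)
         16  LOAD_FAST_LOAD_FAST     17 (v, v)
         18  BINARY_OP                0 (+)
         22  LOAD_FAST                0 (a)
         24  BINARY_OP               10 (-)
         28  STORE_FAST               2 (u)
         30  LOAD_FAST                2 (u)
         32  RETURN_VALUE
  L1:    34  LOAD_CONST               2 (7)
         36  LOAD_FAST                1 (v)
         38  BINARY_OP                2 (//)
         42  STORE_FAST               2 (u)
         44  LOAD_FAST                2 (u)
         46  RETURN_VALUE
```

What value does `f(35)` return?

29

LOAD_CONST → push 32. Stack: [32]
STORE_FAST v → v=32. Stack: []
LOAD_FAST_LOAD_FAST a,v → push 35,32. Stack: [35, 32]
COMPARE_OP bool(>) → 35 vs 32 = True. Stack: [True]
POP_JUMP_IF_FALSE → pop True; no jump. Stack: []
LOAD_FAST_LOAD_FAST v,v → push 32,32. Stack: [32, 32]
BINARY_OP + → 32 + 32 = 64. Stack: [64]
LOAD_FAST a → push 35. Stack: [64, 35]
BINARY_OP - → 64 - 35 = 29. Stack: [29]
STORE_FAST u → u=29. Stack: []
LOAD_FAST u → push 29. Stack: [29]
RETURN_VALUE → return 29.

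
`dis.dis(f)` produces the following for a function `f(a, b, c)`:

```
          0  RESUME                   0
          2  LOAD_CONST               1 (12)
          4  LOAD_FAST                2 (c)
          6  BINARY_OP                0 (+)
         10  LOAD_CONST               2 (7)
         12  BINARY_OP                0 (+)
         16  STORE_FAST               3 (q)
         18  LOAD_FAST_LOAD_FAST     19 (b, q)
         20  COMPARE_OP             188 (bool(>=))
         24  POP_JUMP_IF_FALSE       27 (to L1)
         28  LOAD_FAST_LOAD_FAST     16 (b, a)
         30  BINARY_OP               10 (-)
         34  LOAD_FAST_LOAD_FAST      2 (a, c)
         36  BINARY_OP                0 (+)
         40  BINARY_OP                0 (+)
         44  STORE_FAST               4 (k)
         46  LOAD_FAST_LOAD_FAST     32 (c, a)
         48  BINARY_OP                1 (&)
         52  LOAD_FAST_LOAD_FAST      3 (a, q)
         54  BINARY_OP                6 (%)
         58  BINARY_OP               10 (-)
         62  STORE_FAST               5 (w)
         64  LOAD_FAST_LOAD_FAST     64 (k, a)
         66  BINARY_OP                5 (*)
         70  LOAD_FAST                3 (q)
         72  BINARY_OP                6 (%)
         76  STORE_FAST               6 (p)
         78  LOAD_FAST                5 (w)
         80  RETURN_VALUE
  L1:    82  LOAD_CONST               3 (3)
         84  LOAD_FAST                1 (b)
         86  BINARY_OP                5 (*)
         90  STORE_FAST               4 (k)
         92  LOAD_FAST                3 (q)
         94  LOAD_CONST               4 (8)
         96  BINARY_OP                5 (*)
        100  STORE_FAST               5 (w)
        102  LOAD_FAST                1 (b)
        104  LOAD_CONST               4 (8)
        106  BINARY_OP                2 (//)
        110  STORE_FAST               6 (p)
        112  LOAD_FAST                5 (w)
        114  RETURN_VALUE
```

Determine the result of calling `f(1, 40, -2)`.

-1

LOAD_CONST → push 12. Stack: [12]
LOAD_FAST c → push -2. Stack: [12, -2]
BINARY_OP + → 12 + -2 = 10. Stack: [10]
LOAD_CONST → push 7. Stack: [10, 7]
BINARY_OP + → 10 + 7 = 17. Stack: [17]
STORE_FAST q → q=17. Stack: []
LOAD_FAST_LOAD_FAST b,q → push 40,17. Stack: [40, 17]
COMPARE_OP bool(>=) → 40 vs 17 = True. Stack: [True]
POP_JUMP_IF_FALSE → pop True; no jump. Stack: []
LOAD_FAST_LOAD_FAST b,a → push 40,1. Stack: [40, 1]
BINARY_OP - → 40 - 1 = 39. Stack: [39]
LOAD_FAST_LOAD_FAST a,c → push 1,-2. Stack: [39, 1, -2]
BINARY_OP + → 1 + -2 = -1. Stack: [39, -1]
BINARY_OP + → 39 + -1 = 38. Stack: [38]
STORE_FAST k → k=38. Stack: []
LOAD_FAST_LOAD_FAST c,a → push -2,1. Stack: [-2, 1]
BINARY_OP & → -2 & 1 = 0. Stack: [0]
LOAD_FAST_LOAD_FAST a,q → push 1,17. Stack: [0, 1, 17]
BINARY_OP % → 1 % 17 = 1. Stack: [0, 1]
BINARY_OP - → 0 - 1 = -1. Stack: [-1]
STORE_FAST w → w=-1. Stack: []
LOAD_FAST_LOAD_FAST k,a → push 38,1. Stack: [38, 1]
BINARY_OP * → 38 * 1 = 38. Stack: [38]
LOAD_FAST q → push 17. Stack: [38, 17]
BINARY_OP % → 38 % 17 = 4. Stack: [4]
STORE_FAST p → p=4. Stack: []
LOAD_FAST w → push -1. Stack: [-1]
RETURN_VALUE → return -1.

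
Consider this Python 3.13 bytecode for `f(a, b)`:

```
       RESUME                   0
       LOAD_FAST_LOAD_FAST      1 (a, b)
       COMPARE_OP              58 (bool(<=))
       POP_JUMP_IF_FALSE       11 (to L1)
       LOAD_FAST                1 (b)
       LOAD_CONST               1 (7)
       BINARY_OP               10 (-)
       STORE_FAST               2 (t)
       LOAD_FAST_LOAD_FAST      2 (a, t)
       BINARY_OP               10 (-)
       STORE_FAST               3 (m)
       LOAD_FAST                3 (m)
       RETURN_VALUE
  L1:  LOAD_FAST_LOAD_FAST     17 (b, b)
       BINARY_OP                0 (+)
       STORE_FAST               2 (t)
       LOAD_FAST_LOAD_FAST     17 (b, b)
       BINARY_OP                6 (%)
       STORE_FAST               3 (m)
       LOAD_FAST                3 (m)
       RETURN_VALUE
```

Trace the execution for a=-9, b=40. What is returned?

LOAD_FAST_LOAD_FAST a,b → push -9,40. Stack: [-9, 40]
COMPARE_OP bool(<=) → -9 vs 40 = True. Stack: [True]
POP_JUMP_IF_FALSE → pop True; no jump. Stack: []
LOAD_FAST b → push 40. Stack: [40]
LOAD_CONST → push 7. Stack: [40, 7]
BINARY_OP - → 40 - 7 = 33. Stack: [33]
STORE_FAST t → t=33. Stack: []
LOAD_FAST_LOAD_FAST a,t → push -9,33. Stack: [-9, 33]
BINARY_OP - → -9 - 33 = -42. Stack: [-42]
STORE_FAST m → m=-42. Stack: []
LOAD_FAST m → push -42. Stack: [-42]
RETURN_VALUE → return -42.

-42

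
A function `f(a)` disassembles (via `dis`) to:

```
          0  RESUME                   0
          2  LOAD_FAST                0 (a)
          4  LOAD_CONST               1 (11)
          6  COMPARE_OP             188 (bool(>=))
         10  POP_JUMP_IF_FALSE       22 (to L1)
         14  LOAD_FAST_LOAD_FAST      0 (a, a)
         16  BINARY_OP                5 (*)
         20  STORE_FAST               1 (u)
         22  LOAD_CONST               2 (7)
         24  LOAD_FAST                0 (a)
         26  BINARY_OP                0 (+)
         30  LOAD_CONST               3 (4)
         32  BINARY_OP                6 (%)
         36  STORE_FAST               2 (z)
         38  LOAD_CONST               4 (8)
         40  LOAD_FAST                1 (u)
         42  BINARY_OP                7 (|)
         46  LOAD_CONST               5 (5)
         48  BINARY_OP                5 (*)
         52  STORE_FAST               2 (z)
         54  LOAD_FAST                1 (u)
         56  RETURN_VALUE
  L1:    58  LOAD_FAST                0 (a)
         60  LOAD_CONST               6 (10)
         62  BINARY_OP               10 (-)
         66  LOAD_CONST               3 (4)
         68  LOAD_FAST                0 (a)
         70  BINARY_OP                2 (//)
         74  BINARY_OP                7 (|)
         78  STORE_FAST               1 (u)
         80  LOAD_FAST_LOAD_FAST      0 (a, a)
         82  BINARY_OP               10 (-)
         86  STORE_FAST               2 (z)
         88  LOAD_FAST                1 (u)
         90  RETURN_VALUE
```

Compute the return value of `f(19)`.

361

LOAD_FAST a → push 19. Stack: [19]
LOAD_CONST → push 11. Stack: [19, 11]
COMPARE_OP bool(>=) → 19 vs 11 = True. Stack: [True]
POP_JUMP_IF_FALSE → pop True; no jump. Stack: []
LOAD_FAST_LOAD_FAST a,a → push 19,19. Stack: [19, 19]
BINARY_OP * → 19 * 19 = 361. Stack: [361]
STORE_FAST u → u=361. Stack: []
LOAD_CONST → push 7. Stack: [7]
LOAD_FAST a → push 19. Stack: [7, 19]
BINARY_OP + → 7 + 19 = 26. Stack: [26]
LOAD_CONST → push 4. Stack: [26, 4]
BINARY_OP % → 26 % 4 = 2. Stack: [2]
STORE_FAST z → z=2. Stack: []
LOAD_CONST → push 8. Stack: [8]
LOAD_FAST u → push 361. Stack: [8, 361]
BINARY_OP | → 8 | 361 = 361. Stack: [361]
LOAD_CONST → push 5. Stack: [361, 5]
BINARY_OP * → 361 * 5 = 1805. Stack: [1805]
STORE_FAST z → z=1805. Stack: []
LOAD_FAST u → push 361. Stack: [361]
RETURN_VALUE → return 361.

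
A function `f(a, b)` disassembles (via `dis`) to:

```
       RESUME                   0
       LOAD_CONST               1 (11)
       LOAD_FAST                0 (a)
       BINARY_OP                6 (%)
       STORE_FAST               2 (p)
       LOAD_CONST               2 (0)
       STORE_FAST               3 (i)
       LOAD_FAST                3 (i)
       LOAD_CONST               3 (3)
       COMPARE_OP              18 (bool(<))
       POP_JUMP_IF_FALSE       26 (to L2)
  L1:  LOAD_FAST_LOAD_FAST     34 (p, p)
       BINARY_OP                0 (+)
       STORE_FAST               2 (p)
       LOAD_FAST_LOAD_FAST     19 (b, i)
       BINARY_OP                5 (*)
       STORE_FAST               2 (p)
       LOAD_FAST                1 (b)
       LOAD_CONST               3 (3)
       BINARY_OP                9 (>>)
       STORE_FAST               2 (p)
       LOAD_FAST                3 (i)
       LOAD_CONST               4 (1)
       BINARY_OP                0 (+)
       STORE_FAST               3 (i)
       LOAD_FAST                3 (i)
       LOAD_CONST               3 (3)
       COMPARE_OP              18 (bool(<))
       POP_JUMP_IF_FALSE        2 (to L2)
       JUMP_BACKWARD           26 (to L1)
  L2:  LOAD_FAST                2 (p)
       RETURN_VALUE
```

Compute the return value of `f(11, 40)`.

5

LOAD_CONST → push 11. Stack: [11]
LOAD_FAST a → push 11. Stack: [11, 11]
BINARY_OP % → 11 % 11 = 0. Stack: [0]
STORE_FAST p → p=0. Stack: []
LOAD_CONST → push 0. Stack: [0]
STORE_FAST i → i=0. Stack: []
LOAD_FAST i → push 0. Stack: [0]
LOAD_CONST → push 3. Stack: [0, 3]
COMPARE_OP bool(<) → 0 vs 3 = True. Stack: [True]
POP_JUMP_IF_FALSE → pop True; no jump. Stack: []
LOAD_FAST_LOAD_FAST p,p → push 0,0. Stack: [0, 0]
BINARY_OP + → 0 + 0 = 0. Stack: [0]
STORE_FAST p → p=0. Stack: []
LOAD_FAST_LOAD_FAST b,i → push 40,0. Stack: [40, 0]
BINARY_OP * → 40 * 0 = 0. Stack: [0]
STORE_FAST p → p=0. Stack: []
LOAD_FAST b → push 40. Stack: [40]
LOAD_CONST → push 3. Stack: [40, 3]
BINARY_OP >> → 40 >> 3 = 5. Stack: [5]
STORE_FAST p → p=5. Stack: []
LOAD_FAST i → push 0. Stack: [0]
LOAD_CONST → push 1. Stack: [0, 1]
BINARY_OP + → 0 + 1 = 1. Stack: [1]
STORE_FAST i → i=1. Stack: []
LOAD_FAST i → push 1. Stack: [1]
LOAD_CONST → push 3. Stack: [1, 3]
COMPARE_OP bool(<) → 1 vs 3 = True. Stack: [True]
POP_JUMP_IF_FALSE → pop True; no jump. Stack: []
LOAD_FAST_LOAD_FAST p,p → push 5,5. Stack: [5, 5]
BINARY_OP + → 5 + 5 = 10. Stack: [10]
STORE_FAST p → p=10. Stack: []
LOAD_FAST_LOAD_FAST b,i → push 40,1. Stack: [40, 1]
BINARY_OP * → 40 * 1 = 40. Stack: [40]
STORE_FAST p → p=40. Stack: []
LOAD_FAST b → push 40. Stack: [40]
LOAD_CONST → push 3. Stack: [40, 3]
BINARY_OP >> → 40 >> 3 = 5. Stack: [5]
STORE_FAST p → p=5. Stack: []
LOAD_FAST i → push 1. Stack: [1]
LOAD_CONST → push 1. Stack: [1, 1]
BINARY_OP + → 1 + 1 = 2. Stack: [2]
STORE_FAST i → i=2. Stack: []
LOAD_FAST i → push 2. Stack: [2]
LOAD_CONST → push 3. Stack: [2, 3]
COMPARE_OP bool(<) → 2 vs 3 = True. Stack: [True]
POP_JUMP_IF_FALSE → pop True; no jump. Stack: []
LOAD_FAST_LOAD_FAST p,p → push 5,5. Stack: [5, 5]
BINARY_OP + → 5 + 5 = 10. Stack: [10]
STORE_FAST p → p=10. Stack: []
LOAD_FAST_LOAD_FAST b,i → push 40,2. Stack: [40, 2]
BINARY_OP * → 40 * 2 = 80. Stack: [80]
STORE_FAST p → p=80. Stack: []
LOAD_FAST b → push 40. Stack: [40]
LOAD_CONST → push 3. Stack: [40, 3]
BINARY_OP >> → 40 >> 3 = 5. Stack: [5]
STORE_FAST p → p=5. Stack: []
LOAD_FAST i → push 2. Stack: [2]
LOAD_CONST → push 1. Stack: [2, 1]
BINARY_OP + → 2 + 1 = 3. Stack: [3]
STORE_FAST i → i=3. Stack: []
LOAD_FAST i → push 3. Stack: [3]
LOAD_CONST → push 3. Stack: [3, 3]
COMPARE_OP bool(<) → 3 vs 3 = False. Stack: [False]
POP_JUMP_IF_FALSE → pop False; jump. Stack: []
LOAD_FAST p → push 5. Stack: [5]
RETURN_VALUE → return 5.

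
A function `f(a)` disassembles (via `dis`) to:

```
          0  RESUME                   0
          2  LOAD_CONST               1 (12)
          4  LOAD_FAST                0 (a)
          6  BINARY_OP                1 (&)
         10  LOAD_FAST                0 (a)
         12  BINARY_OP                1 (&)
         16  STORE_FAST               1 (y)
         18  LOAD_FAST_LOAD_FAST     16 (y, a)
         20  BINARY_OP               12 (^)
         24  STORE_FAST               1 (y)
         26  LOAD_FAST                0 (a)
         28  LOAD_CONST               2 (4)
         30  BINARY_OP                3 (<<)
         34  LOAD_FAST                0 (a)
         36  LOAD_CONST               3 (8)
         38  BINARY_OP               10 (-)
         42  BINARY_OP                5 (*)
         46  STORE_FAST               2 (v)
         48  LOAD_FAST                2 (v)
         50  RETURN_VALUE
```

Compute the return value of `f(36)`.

16128

LOAD_CONST → push 12. Stack: [12]
LOAD_FAST a → push 36. Stack: [12, 36]
BINARY_OP & → 12 & 36 = 4. Stack: [4]
LOAD_FAST a → push 36. Stack: [4, 36]
BINARY_OP & → 4 & 36 = 4. Stack: [4]
STORE_FAST y → y=4. Stack: []
LOAD_FAST_LOAD_FAST y,a → push 4,36. Stack: [4, 36]
BINARY_OP ^ → 4 ^ 36 = 32. Stack: [32]
STORE_FAST y → y=32. Stack: []
LOAD_FAST a → push 36. Stack: [36]
LOAD_CONST → push 4. Stack: [36, 4]
BINARY_OP << → 36 << 4 = 576. Stack: [576]
LOAD_FAST a → push 36. Stack: [576, 36]
LOAD_CONST → push 8. Stack: [576, 36, 8]
BINARY_OP - → 36 - 8 = 28. Stack: [576, 28]
BINARY_OP * → 576 * 28 = 16128. Stack: [16128]
STORE_FAST v → v=16128. Stack: []
LOAD_FAST v → push 16128. Stack: [16128]
RETURN_VALUE → return 16128.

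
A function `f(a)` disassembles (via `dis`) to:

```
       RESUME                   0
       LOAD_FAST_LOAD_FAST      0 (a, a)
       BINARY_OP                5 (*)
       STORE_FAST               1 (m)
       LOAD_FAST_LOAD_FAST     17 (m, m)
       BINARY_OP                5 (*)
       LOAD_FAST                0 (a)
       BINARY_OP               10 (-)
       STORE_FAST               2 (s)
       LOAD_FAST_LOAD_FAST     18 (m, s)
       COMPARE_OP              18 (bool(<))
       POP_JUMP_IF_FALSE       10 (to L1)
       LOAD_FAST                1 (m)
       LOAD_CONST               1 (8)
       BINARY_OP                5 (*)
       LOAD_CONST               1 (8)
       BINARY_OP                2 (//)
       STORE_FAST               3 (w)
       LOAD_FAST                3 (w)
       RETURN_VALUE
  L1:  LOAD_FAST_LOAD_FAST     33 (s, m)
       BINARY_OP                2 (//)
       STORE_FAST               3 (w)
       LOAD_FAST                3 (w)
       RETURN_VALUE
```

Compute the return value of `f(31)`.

961

LOAD_FAST_LOAD_FAST a,a → push 31,31. Stack: [31, 31]
BINARY_OP * → 31 * 31 = 961. Stack: [961]
STORE_FAST m → m=961. Stack: []
LOAD_FAST_LOAD_FAST m,m → push 961,961. Stack: [961, 961]
BINARY_OP * → 961 * 961 = 923521. Stack: [923521]
LOAD_FAST a → push 31. Stack: [923521, 31]
BINARY_OP - → 923521 - 31 = 923490. Stack: [923490]
STORE_FAST s → s=923490. Stack: []
LOAD_FAST_LOAD_FAST m,s → push 961,923490. Stack: [961, 923490]
COMPARE_OP bool(<) → 961 vs 923490 = True. Stack: [True]
POP_JUMP_IF_FALSE → pop True; no jump. Stack: []
LOAD_FAST m → push 961. Stack: [961]
LOAD_CONST → push 8. Stack: [961, 8]
BINARY_OP * → 961 * 8 = 7688. Stack: [7688]
LOAD_CONST → push 8. Stack: [7688, 8]
BINARY_OP // → 7688 // 8 = 961. Stack: [961]
STORE_FAST w → w=961. Stack: []
LOAD_FAST w → push 961. Stack: [961]
RETURN_VALUE → return 961.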